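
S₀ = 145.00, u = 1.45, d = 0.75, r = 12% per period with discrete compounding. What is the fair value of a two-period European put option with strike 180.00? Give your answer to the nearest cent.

26.31

Risk-neutral probability p = (1 + 0.12 − 0.75)/(1.45 − 0.75) = 0.3700/0.7000 = 0.5286
Terminal stock prices: S_uu = 304.9, S_ud = 157.7, S_dd = 81.56
Terminal payoffs (K − S): max(-124.9, 0) = 0, max(22.31, 0) = 22.31, max(98.44, 0) = 98.44
Node u (S = 210.2): V_u = 1/1.12·[0.5286·0.0000 + 0.4714·22.3125] = 9.3917
Node d (S = 108.8): V_d = 1/1.12·[0.5286·22.3125 + 0.4714·98.4375] = 51.9643
Node 0 (S = 145): V_0 = 1/1.12·[0.5286·9.3917 + 0.4714·51.9643] = 26.3050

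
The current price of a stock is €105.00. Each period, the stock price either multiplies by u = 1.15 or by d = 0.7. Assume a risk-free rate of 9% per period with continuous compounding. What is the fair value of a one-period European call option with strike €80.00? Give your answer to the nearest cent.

€32.62

Risk-neutral probability p = (e^0.09 − 0.7)/(1.15 − 0.7) = 0.3942/0.4500 = 0.8759
Terminal stock prices: S_u = 120.7, S_d = 73.5
Terminal payoffs (S − K): max(40.75, 0) = 40.75, max(-6.5, 0) = 0
Node 0 (S = 105): V_0 = e^(−0.09)·[0.8759·40.7500 + 0.1241·0.0000] = 32.6225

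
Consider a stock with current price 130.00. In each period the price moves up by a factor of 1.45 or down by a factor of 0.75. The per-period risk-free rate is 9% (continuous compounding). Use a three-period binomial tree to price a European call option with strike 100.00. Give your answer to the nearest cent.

58.19

Risk-neutral probability p = (e^0.09 − 0.75)/(1.45 − 0.75) = 0.3442/0.7000 = 0.4917
Terminal stock prices: S_uuu = 396.3, S_uud = 205, S_udd = 106, S_ddd = 54.84
Terminal payoffs (S − K): max(296.3, 0) = 296.3, max(105, 0) = 105, max(6.031, 0) = 6.031, max(-45.16, 0) = 0
Node uu (S = 273.3): V_uu = e^(−0.09)·[0.4917·296.3212 + 0.5083·104.9937] = 181.9319
Node ud (S = 141.4): V_ud = e^(−0.09)·[0.4917·104.9937 + 0.5083·6.0312] = 49.9819
Node dd (S = 73.12): V_dd = e^(−0.09)·[0.4917·6.0312 + 0.5083·0.0000] = 2.7102
Node u (S = 188.5): V_u = e^(−0.09)·[0.4917·181.9319 + 0.5083·49.9819] = 104.9730
Node d (S = 97.5): V_d = e^(−0.09)·[0.4917·49.9819 + 0.5083·2.7102] = 23.7189
Node 0 (S = 130): V_0 = e^(−0.09)·[0.4917·104.9730 + 0.5083·23.7189] = 58.1897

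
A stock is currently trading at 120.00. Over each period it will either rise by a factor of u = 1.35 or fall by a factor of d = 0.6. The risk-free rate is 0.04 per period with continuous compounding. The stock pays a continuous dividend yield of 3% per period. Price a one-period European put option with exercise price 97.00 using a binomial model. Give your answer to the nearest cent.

10.89

Per-period risk-free factor R = e^0.04 = 1.0408; dividend-adjusted growth = e^(0.04−0.03) = 1.0101.
Risk-neutral probability p = (1.0101 − 0.6)/(1.35 − 0.6) = 0.4101/0.7500 = 0.5467
Terminal stock prices: S_u = 162, S_d = 72
Terminal payoffs (K − S): max(-65, 0) = 0, max(25, 0) = 25
Node 0 (S = 120): V_0 = e^(−0.04)·[0.5467·0.0000 + 0.4533·25.0000] = 10.8873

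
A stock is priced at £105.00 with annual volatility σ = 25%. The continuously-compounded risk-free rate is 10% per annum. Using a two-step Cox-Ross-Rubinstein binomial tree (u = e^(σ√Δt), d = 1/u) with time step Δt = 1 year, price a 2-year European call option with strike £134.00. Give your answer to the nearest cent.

£13.36

CRR parameters: u = e^(σ√Δt) = e^(0.25·√1) = 1.2840, d = 1/u = 0.7788
Per-period rate: rΔt = 0.1·1 = 0.1, so R = e^0.1 = 1.1052
Risk-neutral probability p = (e^0.1 − 0.7788)/(1.2840 − 0.7788) = 0.3264/0.5052 = 0.6460
Terminal stock prices: S_uu = 173.1, S_ud = 105, S_dd = 63.69
Terminal payoffs (S − K): max(39.12, 0) = 39.12, max(-29, 0) = 0, max(-70.31, 0) = 0
Node u (S = 134.8): V_u = e^(−0.1)·[0.6460·39.1157 + 0.3540·0.0000] = 22.8638
Node d (S = 81.77): V_d = e^(−0.1)·[0.6460·0.0000 + 0.3540·0.0000] = 0.0000
Node 0 (S = 105): V_0 = e^(−0.1)·[0.6460·22.8638 + 0.3540·0.0000] = 13.3642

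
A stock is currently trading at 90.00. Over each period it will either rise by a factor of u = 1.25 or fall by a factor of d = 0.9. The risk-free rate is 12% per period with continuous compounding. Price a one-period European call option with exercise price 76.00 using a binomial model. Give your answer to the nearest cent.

22.59

Risk-neutral probability p = (e^0.12 − 0.9)/(1.25 − 0.9) = 0.2275/0.3500 = 0.6500
Terminal stock prices: S_u = 112.5, S_d = 81
Terminal payoffs (S − K): max(36.5, 0) = 36.5, max(5, 0) = 5
Node 0 (S = 90): V_0 = e^(−0.12)·[0.6500·36.5000 + 0.3500·5.0000] = 22.5940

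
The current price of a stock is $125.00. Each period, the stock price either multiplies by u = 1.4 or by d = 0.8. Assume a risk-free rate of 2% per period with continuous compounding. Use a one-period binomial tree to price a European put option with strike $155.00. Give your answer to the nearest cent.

$34.13

Risk-neutral probability p = (e^0.02 − 0.8)/(1.4 − 0.8) = 0.2202/0.6000 = 0.3670
Terminal stock prices: S_u = 175, S_d = 100
Terminal payoffs (K − S): max(-20, 0) = 0, max(55, 0) = 55
Node 0 (S = 125): V_0 = e^(−0.02)·[0.3670·0.0000 + 0.6330·55.0000] = 34.1255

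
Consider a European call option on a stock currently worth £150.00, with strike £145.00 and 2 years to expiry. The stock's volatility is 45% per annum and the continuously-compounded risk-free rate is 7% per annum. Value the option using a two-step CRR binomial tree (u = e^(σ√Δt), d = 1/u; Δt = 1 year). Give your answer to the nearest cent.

CRR parameters: u = e^(σ√Δt) = e^(0.45·√1) = 1.5683, d = 1/u = 0.6376
Per-period rate: rΔt = 0.07·1 = 0.07, so R = e^0.07 = 1.0725
Risk-neutral probability p = (e^0.07 − 0.6376)/(1.5683 − 0.6376) = 0.4349/0.9307 = 0.4673
Terminal stock prices: S_uu = 368.9, S_ud = 150, S_dd = 60.99
Terminal payoffs (S − K): max(223.9, 0) = 223.9, max(5, 0) = 5, max(-84.01, 0) = 0
Node u (S = 235.2): V_u = e^(−0.07)·[0.4673·223.9405 + 0.5327·5.0000] = 100.0497
Node d (S = 95.64): V_d = e^(−0.07)·[0.4673·5.0000 + 0.5327·0.0000] = 2.1784
Node 0 (S = 150): V_0 = e^(−0.07)·[0.4673·100.0497 + 0.5327·2.1784] = 44.6716

£44.67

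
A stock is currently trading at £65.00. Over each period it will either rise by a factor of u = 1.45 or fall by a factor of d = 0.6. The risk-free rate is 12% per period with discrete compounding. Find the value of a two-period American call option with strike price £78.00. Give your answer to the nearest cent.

£17.50

Risk-neutral probability p = (1 + 0.12 − 0.6)/(1.45 − 0.6) = 0.5200/0.8500 = 0.6118
Terminal stock prices: S_uu = 136.7, S_ud = 56.55, S_dd = 23.4
Terminal payoffs (S − K): max(58.66, 0) = 58.66, max(-21.45, 0) = 0, max(-54.6, 0) = 0
Node u (S = 94.25): continuation = 1/1.12·[0.6118·58.6625 + 0.3882·0.0000] = 32.0425; exercise value = 16.2500 ≤ continuation, so V_u = 32.0425
Node d (S = 39): continuation = 1/1.12·[0.6118·0.0000 + 0.3882·0.0000] = 0.0000; exercise value = 0.0000 ≤ continuation, so V_d = 0.0000
Node 0 (S = 65): continuation = 1/1.12·[0.6118·32.0425 + 0.3882·0.0000] = 17.5022; exercise value = 0.0000 ≤ continuation, so V_0 = 17.5022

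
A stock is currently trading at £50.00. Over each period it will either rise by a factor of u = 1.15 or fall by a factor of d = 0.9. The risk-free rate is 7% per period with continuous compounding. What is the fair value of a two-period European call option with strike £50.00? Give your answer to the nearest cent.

£7.33

Risk-neutral probability p = (e^0.07 − 0.9)/(1.15 − 0.9) = 0.1725/0.2500 = 0.6900
Terminal stock prices: S_uu = 66.12, S_ud = 51.75, S_dd = 40.5
Terminal payoffs (S − K): max(16.12, 0) = 16.12, max(1.75, 0) = 1.75, max(-9.5, 0) = 0
Node u (S = 57.5): V_u = e^(−0.07)·[0.6900·16.1250 + 0.3100·1.7500] = 10.8803
Node d (S = 45): V_d = e^(−0.07)·[0.6900·1.7500 + 0.3100·0.0000] = 1.1259
Node 0 (S = 50): V_0 = e^(−0.07)·[0.6900·10.8803 + 0.3100·1.1259] = 7.3256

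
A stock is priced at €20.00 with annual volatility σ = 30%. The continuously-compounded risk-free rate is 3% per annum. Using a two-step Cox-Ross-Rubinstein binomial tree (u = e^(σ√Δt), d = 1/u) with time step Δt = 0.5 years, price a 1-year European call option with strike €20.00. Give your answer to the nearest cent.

€2.39

CRR parameters: u = e^(σ√Δt) = e^(0.3·√0.5) = 1.2363, d = 1/u = 0.8089
Per-period rate: rΔt = 0.03·0.5 = 0.015, so R = e^0.015 = 1.0151
Risk-neutral probability p = (e^0.015 − 0.8089)/(1.2363 − 0.8089) = 0.2063/0.4275 = 0.4825
Terminal stock prices: S_uu = 30.57, S_ud = 20, S_dd = 13.09
Terminal payoffs (S − K): max(10.57, 0) = 10.57, max(0, 0) = 0, max(-6.915, 0) = 0
Node u (S = 24.73): V_u = e^(−0.015)·[0.4825·10.5693 + 0.5175·0.0000] = 5.0240
Node d (S = 16.18): V_d = e^(−0.015)·[0.4825·0.0000 + 0.5175·0.0000] = 0.0000
Node 0 (S = 20): V_0 = e^(−0.015)·[0.4825·5.0240 + 0.5175·0.0000] = 2.3881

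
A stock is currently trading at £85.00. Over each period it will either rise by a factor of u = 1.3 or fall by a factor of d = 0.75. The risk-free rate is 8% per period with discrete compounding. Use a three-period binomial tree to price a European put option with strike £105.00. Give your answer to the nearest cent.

Risk-neutral probability p = (1 + 0.08 − 0.75)/(1.3 − 0.75) = 0.3300/0.5500 = 0.6000
Terminal stock prices: S_uuu = 186.7, S_uud = 107.7, S_udd = 62.16, S_ddd = 35.86
Terminal payoffs (K − S): max(-81.75, 0) = 0, max(-2.738, 0) = 0, max(42.84, 0) = 42.84, max(69.14, 0) = 69.14
Node uu (S = 143.7): V_uu = 1/1.08·[0.6000·0.0000 + 0.4000·0.0000] = 0.0000
Node ud (S = 82.88): V_ud = 1/1.08·[0.6000·0.0000 + 0.4000·42.8438] = 15.8681
Node dd (S = 47.81): V_dd = 1/1.08·[0.6000·42.8438 + 0.4000·69.1406] = 49.4097
Node u (S = 110.5): V_u = 1/1.08·[0.6000·0.0000 + 0.4000·15.8681] = 5.8771
Node d (S = 63.75): V_d = 1/1.08·[0.6000·15.8681 + 0.4000·49.4097] = 27.1155
Node 0 (S = 85): V_0 = 1/1.08·[0.6000·5.8771 + 0.4000·27.1155] = 13.3078

£13.31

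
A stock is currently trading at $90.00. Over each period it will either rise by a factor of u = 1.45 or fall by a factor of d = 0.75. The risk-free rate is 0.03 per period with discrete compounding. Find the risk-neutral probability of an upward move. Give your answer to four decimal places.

p = 0.4000

Risk-neutral probability p = (1 + 0.03 − 0.75)/(1.45 − 0.75) = 0.2800/0.7000 = 0.4000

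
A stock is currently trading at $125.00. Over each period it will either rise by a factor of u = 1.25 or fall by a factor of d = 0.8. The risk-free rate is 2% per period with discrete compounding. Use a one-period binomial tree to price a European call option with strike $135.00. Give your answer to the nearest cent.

Risk-neutral probability p = (1 + 0.02 − 0.8)/(1.25 − 0.8) = 0.2200/0.4500 = 0.4889
Terminal stock prices: S_u = 156.2, S_d = 100
Terminal payoffs (S − K): max(21.25, 0) = 21.25, max(-35, 0) = 0
Node 0 (S = 125): V_0 = 1/1.02·[0.4889·21.2500 + 0.5111·0.0000] = 10.1852

$10.19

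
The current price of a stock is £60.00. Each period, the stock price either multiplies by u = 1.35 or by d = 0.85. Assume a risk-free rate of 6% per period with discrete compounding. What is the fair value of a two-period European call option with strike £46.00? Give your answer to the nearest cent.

£19.85

Risk-neutral probability p = (1 + 0.06 − 0.85)/(1.35 − 0.85) = 0.2100/0.5000 = 0.4200
Terminal stock prices: S_uu = 109.4, S_ud = 68.85, S_dd = 43.35
Terminal payoffs (S − K): max(63.35, 0) = 63.35, max(22.85, 0) = 22.85, max(-2.65, 0) = 0
Node u (S = 81): V_u = 1/1.06·[0.4200·63.3500 + 0.5800·22.8500] = 37.6038
Node d (S = 51): V_d = 1/1.06·[0.4200·22.8500 + 0.5800·0.0000] = 9.0538
Node 0 (S = 60): V_0 = 1/1.06·[0.4200·37.6038 + 0.5800·9.0538] = 19.8536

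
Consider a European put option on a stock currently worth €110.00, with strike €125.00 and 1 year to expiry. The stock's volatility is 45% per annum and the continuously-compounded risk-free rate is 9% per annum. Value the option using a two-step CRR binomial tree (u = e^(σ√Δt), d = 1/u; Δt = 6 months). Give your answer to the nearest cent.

€22.59

CRR parameters: u = e^(σ√Δt) = e^(0.45·√0.5) = 1.3746, d = 1/u = 0.7275
Per-period rate: rΔt = 0.09·0.5 = 0.045, so R = e^0.045 = 1.0460
Risk-neutral probability p = (e^0.045 − 0.7275)/(1.3746 − 0.7275) = 0.3186/0.6472 = 0.4922
Terminal stock prices: S_uu = 207.9, S_ud = 110, S_dd = 58.21
Terminal payoffs (K − S): max(-82.86, 0) = 0, max(15, 0) = 15, max(66.79, 0) = 66.79
Node u (S = 151.2): V_u = e^(−0.045)·[0.4922·0.0000 + 0.5078·15.0000] = 7.2813
Node d (S = 80.02): V_d = e^(−0.045)·[0.4922·15.0000 + 0.5078·66.7884] = 39.4792
Node 0 (S = 110): V_0 = e^(−0.045)·[0.4922·7.2813 + 0.5078·39.4792] = 22.5905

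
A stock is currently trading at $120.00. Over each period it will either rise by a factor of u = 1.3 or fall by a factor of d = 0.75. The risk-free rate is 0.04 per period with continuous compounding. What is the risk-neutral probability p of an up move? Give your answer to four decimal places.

p = 0.5287

Risk-neutral probability p = (e^0.04 − 0.75)/(1.3 − 0.75) = 0.2908/0.5500 = 0.5287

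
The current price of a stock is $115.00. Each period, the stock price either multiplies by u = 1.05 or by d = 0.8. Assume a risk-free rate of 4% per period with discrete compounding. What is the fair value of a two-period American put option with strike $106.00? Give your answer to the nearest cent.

$0.87

Risk-neutral probability p = (1 + 0.04 − 0.8)/(1.05 − 0.8) = 0.2400/0.2500 = 0.9600
Terminal stock prices: S_uu = 126.8, S_ud = 96.6, S_dd = 73.6
Terminal payoffs (K − S): max(-20.79, 0) = 0, max(9.4, 0) = 9.4, max(32.4, 0) = 32.4
Node u (S = 120.8): continuation = 1/1.04·[0.9600·0.0000 + 0.0400·9.4000] = 0.3615; exercise value = 0.0000 ≤ continuation, so V_u = 0.3615
Node d (S = 92): continuation = 1/1.04·[0.9600·9.4000 + 0.0400·32.4000] = 9.9231; exercise value = 14.0000 > continuation, so V_d = 14.0000 (exercise)
Node 0 (S = 115): continuation = 1/1.04·[0.9600·0.3615 + 0.0400·14.0000] = 0.8722; exercise value = 0.0000 ≤ continuation, so V_0 = 0.8722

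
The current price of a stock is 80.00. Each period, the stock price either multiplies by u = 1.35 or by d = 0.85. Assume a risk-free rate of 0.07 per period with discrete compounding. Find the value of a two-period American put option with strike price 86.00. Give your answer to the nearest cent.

9.42

Risk-neutral probability p = (1 + 0.07 − 0.85)/(1.35 − 0.85) = 0.2200/0.5000 = 0.4400
Terminal stock prices: S_uu = 145.8, S_ud = 91.8, S_dd = 57.8
Terminal payoffs (K − S): max(-59.8, 0) = 0, max(-5.8, 0) = 0, max(28.2, 0) = 28.2
Node u (S = 108): continuation = 1/1.07·[0.4400·0.0000 + 0.5600·0.0000] = 0.0000; exercise value = 0.0000 ≤ continuation, so V_u = 0.0000
Node d (S = 68): continuation = 1/1.07·[0.4400·0.0000 + 0.5600·28.2000] = 14.7589; exercise value = 18.0000 > continuation, so V_d = 18.0000 (exercise)
Node 0 (S = 80): continuation = 1/1.07·[0.4400·0.0000 + 0.5600·18.0000] = 9.4206; exercise value = 6.0000 ≤ continuation, so V_0 = 9.4206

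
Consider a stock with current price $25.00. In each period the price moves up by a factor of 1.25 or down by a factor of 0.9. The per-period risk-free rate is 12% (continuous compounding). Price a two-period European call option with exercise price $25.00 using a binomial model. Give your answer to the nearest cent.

$5.79

Risk-neutral probability p = (e^0.12 − 0.9)/(1.25 − 0.9) = 0.2275/0.3500 = 0.6500
Terminal stock prices: S_uu = 39.06, S_ud = 28.12, S_dd = 20.25
Terminal payoffs (S − K): max(14.06, 0) = 14.06, max(3.125, 0) = 3.125, max(-4.75, 0) = 0
Node u (S = 31.25): V_u = e^(−0.12)·[0.6500·14.0625 + 0.3500·3.1250] = 9.0770
Node d (S = 22.5): V_d = e^(−0.12)·[0.6500·3.1250 + 0.3500·0.0000] = 1.8015
Node 0 (S = 25): V_0 = e^(−0.12)·[0.6500·9.0770 + 0.3500·1.8015] = 5.7920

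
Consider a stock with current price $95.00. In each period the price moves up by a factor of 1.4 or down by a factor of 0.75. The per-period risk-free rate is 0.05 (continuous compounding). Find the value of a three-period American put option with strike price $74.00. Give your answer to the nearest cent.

$5.36

Risk-neutral probability p = (e^0.05 − 0.75)/(1.4 − 0.75) = 0.3013/0.6500 = 0.4635
Terminal stock prices: S_uuu = 260.7, S_uud = 139.6, S_udd = 74.81, S_ddd = 40.08
Terminal payoffs (K − S): max(-186.7, 0) = 0, max(-65.65, 0) = 0, max(-0.8125, 0) = 0, max(33.92, 0) = 33.92
Node uu (S = 186.2): continuation = e^(−0.05)·[0.4635·0.0000 + 0.5365·0.0000] = 0.0000; exercise value = 0.0000 ≤ continuation, so V_uu = 0.0000
Node ud (S = 99.75): continuation = e^(−0.05)·[0.4635·0.0000 + 0.5365·0.0000] = 0.0000; exercise value = 0.0000 ≤ continuation, so V_ud = 0.0000
Node dd (S = 53.44): continuation = e^(−0.05)·[0.4635·0.0000 + 0.5365·33.9219] = 17.3117; exercise value = 20.5625 > continuation, so V_dd = 20.5625 (exercise)
Node u (S = 133): continuation = e^(−0.05)·[0.4635·0.0000 + 0.5365·0.0000] = 0.0000; exercise value = 0.0000 ≤ continuation, so V_u = 0.0000
Node d (S = 71.25): continuation = e^(−0.05)·[0.4635·0.0000 + 0.5365·20.5625] = 10.4939; exercise value = 2.7500 ≤ continuation, so V_d = 10.4939
Node 0 (S = 95): continuation = e^(−0.05)·[0.4635·0.0000 + 0.5365·10.4939] = 5.3554; exercise value = 0.0000 ≤ continuation, so V_0 = 5.3554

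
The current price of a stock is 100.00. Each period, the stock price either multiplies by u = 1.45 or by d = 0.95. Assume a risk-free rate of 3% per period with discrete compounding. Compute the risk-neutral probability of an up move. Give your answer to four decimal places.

Risk-neutral probability p = (1 + 0.03 − 0.95)/(1.45 − 0.95) = 0.0800/0.5000 = 0.1600

p = 0.1600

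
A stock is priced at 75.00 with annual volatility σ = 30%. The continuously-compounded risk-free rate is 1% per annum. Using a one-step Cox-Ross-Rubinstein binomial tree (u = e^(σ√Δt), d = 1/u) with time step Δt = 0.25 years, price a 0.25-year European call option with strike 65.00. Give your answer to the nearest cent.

CRR parameters: u = e^(σ√Δt) = e^(0.3·√0.25) = 1.1618, d = 1/u = 0.8607
Per-period rate: rΔt = 0.01·0.25 = 0.0025, so R = e^0.0025 = 1.0025
Risk-neutral probability p = (e^0.0025 − 0.8607)/(1.1618 − 0.8607) = 0.1418/0.3011 = 0.4709
Terminal stock prices: S_u = 87.14, S_d = 64.55
Terminal payoffs (S − K): max(22.14, 0) = 22.14, max(-0.4469, 0) = 0
Node 0 (S = 75): V_0 = e^(−0.0025)·[0.4709·22.1376 + 0.5291·0.0000] = 10.3982

10.40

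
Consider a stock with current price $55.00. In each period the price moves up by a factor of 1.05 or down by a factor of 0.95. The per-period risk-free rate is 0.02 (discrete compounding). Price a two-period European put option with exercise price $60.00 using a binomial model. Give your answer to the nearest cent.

Risk-neutral probability p = (1 + 0.02 − 0.95)/(1.05 − 0.95) = 0.0700/0.1000 = 0.7000
Terminal stock prices: S_uu = 60.64, S_ud = 54.86, S_dd = 49.64
Terminal payoffs (K − S): max(-0.6375, 0) = 0, max(5.138, 0) = 5.138, max(10.36, 0) = 10.36
Node u (S = 57.75): V_u = 1/1.02·[0.7000·0.0000 + 0.3000·5.1375] = 1.5110
Node d (S = 52.25): V_d = 1/1.02·[0.7000·5.1375 + 0.3000·10.3625] = 6.5735
Node 0 (S = 55): V_0 = 1/1.02·[0.7000·1.5110 + 0.3000·6.5735] = 2.9704

$2.97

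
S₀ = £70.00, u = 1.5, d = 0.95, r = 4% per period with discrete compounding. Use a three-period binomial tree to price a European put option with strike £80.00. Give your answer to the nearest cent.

£10.39

Risk-neutral probability p = (1 + 0.04 − 0.95)/(1.5 − 0.95) = 0.0900/0.5500 = 0.1636
Terminal stock prices: S_uuu = 236.2, S_uud = 149.6, S_udd = 94.76, S_ddd = 60.02
Terminal payoffs (K − S): max(-156.2, 0) = 0, max(-69.62, 0) = 0, max(-14.76, 0) = 0, max(19.98, 0) = 19.98
Node uu (S = 157.5): V_uu = 1/1.04·[0.1636·0.0000 + 0.8364·0.0000] = 0.0000
Node ud (S = 99.75): V_ud = 1/1.04·[0.1636·0.0000 + 0.8364·0.0000] = 0.0000
Node dd (S = 63.17): V_dd = 1/1.04·[0.1636·0.0000 + 0.8364·19.9838] = 16.0708
Node u (S = 105): V_u = 1/1.04·[0.1636·0.0000 + 0.8364·0.0000] = 0.0000
Node d (S = 66.5): V_d = 1/1.04·[0.1636·0.0000 + 0.8364·16.0708] = 12.9241
Node 0 (S = 70): V_0 = 1/1.04·[0.1636·0.0000 + 0.8364·12.9241] = 10.3935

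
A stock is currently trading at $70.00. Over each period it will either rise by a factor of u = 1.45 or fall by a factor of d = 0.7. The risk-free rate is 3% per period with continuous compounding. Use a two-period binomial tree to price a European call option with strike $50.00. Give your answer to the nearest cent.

Risk-neutral probability p = (e^0.03 − 0.7)/(1.45 − 0.7) = 0.3305/0.7500 = 0.4406
Terminal stock prices: S_uu = 147.2, S_ud = 71.05, S_dd = 34.3
Terminal payoffs (S − K): max(97.18, 0) = 97.18, max(21.05, 0) = 21.05, max(-15.7, 0) = 0
Node u (S = 101.5): V_u = e^(−0.03)·[0.4406·97.1750 + 0.5594·21.0500] = 52.9777
Node d (S = 49): V_d = e^(−0.03)·[0.4406·21.0500 + 0.5594·0.0000] = 9.0006
Node 0 (S = 70): V_0 = e^(−0.03)·[0.4406·52.9777 + 0.5594·9.0006] = 27.5385

$27.54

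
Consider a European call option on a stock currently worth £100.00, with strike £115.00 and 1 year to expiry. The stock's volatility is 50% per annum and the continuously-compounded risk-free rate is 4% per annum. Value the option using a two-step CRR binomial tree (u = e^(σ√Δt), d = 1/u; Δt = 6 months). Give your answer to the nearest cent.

CRR parameters: u = e^(σ√Δt) = e^(0.5·√0.5) = 1.4241, d = 1/u = 0.7022
Per-period rate: rΔt = 0.04·0.5 = 0.02, so R = e^0.02 = 1.0202
Risk-neutral probability p = (e^0.02 − 0.7022)/(1.4241 − 0.7022) = 0.3180/0.7219 = 0.4405
Terminal stock prices: S_uu = 202.8, S_ud = 100, S_dd = 49.31
Terminal payoffs (S − K): max(87.81, 0) = 87.81, max(-15, 0) = 0, max(-65.69, 0) = 0
Node u (S = 142.4): V_u = e^(−0.02)·[0.4405·87.8115 + 0.5595·0.0000] = 37.9153
Node d (S = 70.22): V_d = e^(−0.02)·[0.4405·0.0000 + 0.5595·0.0000] = 0.0000
Node 0 (S = 100): V_0 = e^(−0.02)·[0.4405·37.9153 + 0.5595·0.0000] = 16.3711

£16.37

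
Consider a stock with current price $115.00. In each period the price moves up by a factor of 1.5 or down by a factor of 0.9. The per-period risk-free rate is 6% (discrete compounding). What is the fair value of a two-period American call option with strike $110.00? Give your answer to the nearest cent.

$25.17

Risk-neutral probability p = (1 + 0.06 − 0.9)/(1.5 − 0.9) = 0.1600/0.6000 = 0.2667
Terminal stock prices: S_uu = 258.8, S_ud = 155.2, S_dd = 93.15
Terminal payoffs (S − K): max(148.8, 0) = 148.8, max(45.25, 0) = 45.25, max(-16.85, 0) = 0
Node u (S = 172.5): continuation = 1/1.06·[0.2667·148.7500 + 0.7333·45.2500] = 68.7264; exercise value = 62.5000 ≤ continuation, so V_u = 68.7264
Node d (S = 103.5): continuation = 1/1.06·[0.2667·45.2500 + 0.7333·0.0000] = 11.3836; exercise value = 0.0000 ≤ continuation, so V_d = 11.3836
Node 0 (S = 115): continuation = 1/1.06·[0.2667·68.7264 + 0.7333·11.3836] = 25.1651; exercise value = 5.0000 ≤ continuation, so V_0 = 25.1651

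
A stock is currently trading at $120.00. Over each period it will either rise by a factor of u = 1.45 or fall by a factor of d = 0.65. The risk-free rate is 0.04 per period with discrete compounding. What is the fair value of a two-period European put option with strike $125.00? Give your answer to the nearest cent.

Risk-neutral probability p = (1 + 0.04 − 0.65)/(1.45 − 0.65) = 0.3900/0.8000 = 0.4875
Terminal stock prices: S_uu = 252.3, S_ud = 113.1, S_dd = 50.7
Terminal payoffs (K − S): max(-127.3, 0) = 0, max(11.9, 0) = 11.9, max(74.3, 0) = 74.3
Node u (S = 174): V_u = 1/1.04·[0.4875·0.0000 + 0.5125·11.9000] = 5.8642
Node d (S = 78): V_d = 1/1.04·[0.4875·11.9000 + 0.5125·74.3000] = 42.1923
Node 0 (S = 120): V_0 = 1/1.04·[0.4875·5.8642 + 0.5125·42.1923] = 23.5407

$23.54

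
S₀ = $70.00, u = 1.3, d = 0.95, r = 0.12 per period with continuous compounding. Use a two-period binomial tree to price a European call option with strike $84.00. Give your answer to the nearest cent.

Risk-neutral probability p = (e^0.12 − 0.95)/(1.3 − 0.95) = 0.1775/0.3500 = 0.5071
Terminal stock prices: S_uu = 118.3, S_ud = 86.45, S_dd = 63.17
Terminal payoffs (S − K): max(34.3, 0) = 34.3, max(2.45, 0) = 2.45, max(-20.83, 0) = 0
Node u (S = 91): V_u = e^(−0.12)·[0.5071·34.3000 + 0.4929·2.4500] = 16.4987
Node d (S = 66.5): V_d = e^(−0.12)·[0.5071·2.4500 + 0.4929·0.0000] = 1.1020
Node 0 (S = 70): V_0 = e^(−0.12)·[0.5071·16.4987 + 0.4929·1.1020] = 7.9026

$7.90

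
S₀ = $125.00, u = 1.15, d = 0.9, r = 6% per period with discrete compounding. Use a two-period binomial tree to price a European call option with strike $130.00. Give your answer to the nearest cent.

Risk-neutral probability p = (1 + 0.06 − 0.9)/(1.15 − 0.9) = 0.1600/0.2500 = 0.6400
Terminal stock prices: S_uu = 165.3, S_ud = 129.4, S_dd = 101.2
Terminal payoffs (S − K): max(35.31, 0) = 35.31, max(-0.625, 0) = 0, max(-28.75, 0) = 0
Node u (S = 143.8): V_u = 1/1.06·[0.6400·35.3125 + 0.3600·0.0000] = 21.3208
Node d (S = 112.5): V_d = 1/1.06·[0.6400·0.0000 + 0.3600·0.0000] = 0.0000
Node 0 (S = 125): V_0 = 1/1.06·[0.6400·21.3208 + 0.3600·0.0000] = 12.8729

$12.87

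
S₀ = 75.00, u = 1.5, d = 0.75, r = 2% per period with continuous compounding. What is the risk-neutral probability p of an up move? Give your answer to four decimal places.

Risk-neutral probability p = (e^0.02 − 0.75)/(1.5 − 0.75) = 0.2702/0.7500 = 0.3603

p = 0.3603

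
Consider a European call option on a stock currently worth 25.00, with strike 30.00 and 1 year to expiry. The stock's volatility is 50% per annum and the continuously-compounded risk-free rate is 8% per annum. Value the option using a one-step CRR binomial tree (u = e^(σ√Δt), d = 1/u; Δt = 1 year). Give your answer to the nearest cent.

CRR parameters: u = e^(σ√Δt) = e^(0.5·√1) = 1.6487, d = 1/u = 0.6065
Per-period rate: rΔt = 0.08·1 = 0.08, so R = e^0.08 = 1.0833
Risk-neutral probability p = (e^0.08 − 0.6065)/(1.6487 − 0.6065) = 0.4768/1.0422 = 0.4575
Terminal stock prices: S_u = 41.22, S_d = 15.16
Terminal payoffs (S − K): max(11.22, 0) = 11.22, max(-14.84, 0) = 0
Node 0 (S = 25): V_0 = e^(−0.08)·[0.4575·11.2180 + 0.5425·0.0000] = 4.7372

4.74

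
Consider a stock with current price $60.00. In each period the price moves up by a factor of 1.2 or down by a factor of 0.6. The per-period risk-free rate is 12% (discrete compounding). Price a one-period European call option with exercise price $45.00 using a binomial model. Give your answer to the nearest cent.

$20.89

Risk-neutral probability p = (1 + 0.12 − 0.6)/(1.2 − 0.6) = 0.5200/0.6000 = 0.8667
Terminal stock prices: S_u = 72, S_d = 36
Terminal payoffs (S − K): max(27, 0) = 27, max(-9, 0) = 0
Node 0 (S = 60): V_0 = 1/1.12·[0.8667·27.0000 + 0.1333·0.0000] = 20.8929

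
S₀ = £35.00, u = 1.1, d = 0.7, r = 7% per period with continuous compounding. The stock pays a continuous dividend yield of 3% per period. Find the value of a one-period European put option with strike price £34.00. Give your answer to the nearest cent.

Per-period risk-free factor R = e^0.07 = 1.0725; dividend-adjusted growth = e^(0.07−0.03) = 1.0408.
Risk-neutral probability p = (1.0408 − 0.7)/(1.1 − 0.7) = 0.3408/0.4000 = 0.8520
Terminal stock prices: S_u = 38.5, S_d = 24.5
Terminal payoffs (K − S): max(-4.5, 0) = 0, max(9.5, 0) = 9.5
Node 0 (S = 35): V_0 = e^(−0.07)·[0.8520·0.0000 + 0.1480·9.5000] = 1.3107

£1.31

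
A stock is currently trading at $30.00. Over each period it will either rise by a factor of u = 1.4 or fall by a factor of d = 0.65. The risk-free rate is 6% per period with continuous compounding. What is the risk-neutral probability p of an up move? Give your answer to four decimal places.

p = 0.5491

Risk-neutral probability p = (e^0.06 − 0.65)/(1.4 − 0.65) = 0.4118/0.7500 = 0.5491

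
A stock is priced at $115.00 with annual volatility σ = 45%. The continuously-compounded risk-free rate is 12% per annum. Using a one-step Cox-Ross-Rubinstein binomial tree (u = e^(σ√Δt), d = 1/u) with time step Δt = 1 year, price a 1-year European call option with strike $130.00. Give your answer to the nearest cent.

$23.51

CRR parameters: u = e^(σ√Δt) = e^(0.45·√1) = 1.5683, d = 1/u = 0.6376
Per-period rate: rΔt = 0.12·1 = 0.12, so R = e^0.12 = 1.1275
Risk-neutral probability p = (e^0.12 − 0.6376)/(1.5683 − 0.6376) = 0.4899/0.9307 = 0.5264
Terminal stock prices: S_u = 180.4, S_d = 73.33
Terminal payoffs (S − K): max(50.36, 0) = 50.36, max(-56.67, 0) = 0
Node 0 (S = 115): V_0 = e^(−0.12)·[0.5264·50.3559 + 0.4736·0.0000] = 23.5078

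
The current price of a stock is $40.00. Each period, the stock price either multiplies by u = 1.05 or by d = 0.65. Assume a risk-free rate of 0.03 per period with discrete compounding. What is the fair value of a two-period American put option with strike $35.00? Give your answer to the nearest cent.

$0.78

Risk-neutral probability p = (1 + 0.03 − 0.65)/(1.05 − 0.65) = 0.3800/0.4000 = 0.9500
Terminal stock prices: S_uu = 44.1, S_ud = 27.3, S_dd = 16.9
Terminal payoffs (K − S): max(-9.1, 0) = 0, max(7.7, 0) = 7.7, max(18.1, 0) = 18.1
Node u (S = 42): continuation = 1/1.03·[0.9500·0.0000 + 0.0500·7.7000] = 0.3738; exercise value = 0.0000 ≤ continuation, so V_u = 0.3738
Node d (S = 26): continuation = 1/1.03·[0.9500·7.7000 + 0.0500·18.1000] = 7.9806; exercise value = 9.0000 > continuation, so V_d = 9.0000 (exercise)
Node 0 (S = 40): continuation = 1/1.03·[0.9500·0.3738 + 0.0500·9.0000] = 0.7816; exercise value = 0.0000 ≤ continuation, so V_0 = 0.7816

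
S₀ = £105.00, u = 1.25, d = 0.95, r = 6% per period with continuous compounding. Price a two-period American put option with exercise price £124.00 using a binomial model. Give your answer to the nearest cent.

£19.00

Risk-neutral probability p = (e^0.06 − 0.95)/(1.25 − 0.95) = 0.1118/0.3000 = 0.3728
Terminal stock prices: S_uu = 164.1, S_ud = 124.7, S_dd = 94.76
Terminal payoffs (K − S): max(-40.06, 0) = 0, max(-0.6875, 0) = 0, max(29.24, 0) = 29.24
Node u (S = 131.2): continuation = e^(−0.06)·[0.3728·0.0000 + 0.6272·0.0000] = 0.0000; exercise value = 0.0000 ≤ continuation, so V_u = 0.0000
Node d (S = 99.75): continuation = e^(−0.06)·[0.3728·0.0000 + 0.6272·29.2375] = 17.2702; exercise value = 24.2500 > continuation, so V_d = 24.2500 (exercise)
Node 0 (S = 105): continuation = e^(−0.06)·[0.3728·0.0000 + 0.6272·24.2500] = 14.3241; exercise value = 19.0000 > continuation, so V_0 = 19.0000 (exercise)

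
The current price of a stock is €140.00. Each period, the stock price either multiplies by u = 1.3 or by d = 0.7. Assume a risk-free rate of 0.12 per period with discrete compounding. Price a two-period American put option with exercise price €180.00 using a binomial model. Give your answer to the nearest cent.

€40.00

Risk-neutral probability p = (1 + 0.12 − 0.7)/(1.3 − 0.7) = 0.4200/0.6000 = 0.7000
Terminal stock prices: S_uu = 236.6, S_ud = 127.4, S_dd = 68.6
Terminal payoffs (K − S): max(-56.6, 0) = 0, max(52.6, 0) = 52.6, max(111.4, 0) = 111.4
Node u (S = 182): continuation = 1/1.12·[0.7000·0.0000 + 0.3000·52.6000] = 14.0893; exercise value = 0.0000 ≤ continuation, so V_u = 14.0893
Node d (S = 98): continuation = 1/1.12·[0.7000·52.6000 + 0.3000·111.4000] = 62.7143; exercise value = 82.0000 > continuation, so V_d = 82.0000 (exercise)
Node 0 (S = 140): continuation = 1/1.12·[0.7000·14.0893 + 0.3000·82.0000] = 30.7701; exercise value = 40.0000 > continuation, so V_0 = 40.0000 (exercise)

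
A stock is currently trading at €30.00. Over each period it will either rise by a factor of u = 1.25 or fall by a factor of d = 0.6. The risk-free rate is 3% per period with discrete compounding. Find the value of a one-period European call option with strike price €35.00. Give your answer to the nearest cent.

Risk-neutral probability p = (1 + 0.03 − 0.6)/(1.25 − 0.6) = 0.4300/0.6500 = 0.6615
Terminal stock prices: S_u = 37.5, S_d = 18
Terminal payoffs (S − K): max(2.5, 0) = 2.5, max(-17, 0) = 0
Node 0 (S = 30): V_0 = 1/1.03·[0.6615·2.5000 + 0.3385·0.0000] = 1.6057

€1.61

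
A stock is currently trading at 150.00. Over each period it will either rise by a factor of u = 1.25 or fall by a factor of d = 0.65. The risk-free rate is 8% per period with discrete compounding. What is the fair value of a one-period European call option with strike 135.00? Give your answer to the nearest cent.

34.84

Risk-neutral probability p = (1 + 0.08 − 0.65)/(1.25 − 0.65) = 0.4300/0.6000 = 0.7167
Terminal stock prices: S_u = 187.5, S_d = 97.5
Terminal payoffs (S − K): max(52.5, 0) = 52.5, max(-37.5, 0) = 0
Node 0 (S = 150): V_0 = 1/1.08·[0.7167·52.5000 + 0.2833·0.0000] = 34.8380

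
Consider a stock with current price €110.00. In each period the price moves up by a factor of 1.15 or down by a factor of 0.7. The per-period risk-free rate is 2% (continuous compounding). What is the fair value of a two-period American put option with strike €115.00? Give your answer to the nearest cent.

€15.96

Risk-neutral probability p = (e^0.02 − 0.7)/(1.15 − 0.7) = 0.3202/0.4500 = 0.7116
Terminal stock prices: S_uu = 145.5, S_ud = 88.55, S_dd = 53.9
Terminal payoffs (K − S): max(-30.47, 0) = 0, max(26.45, 0) = 26.45, max(61.1, 0) = 61.1
Node u (S = 126.5): continuation = e^(−0.02)·[0.7116·0.0000 + 0.2884·26.4500] = 7.4782; exercise value = 0.0000 ≤ continuation, so V_u = 7.4782
Node d (S = 77): continuation = e^(−0.02)·[0.7116·26.4500 + 0.2884·61.1000] = 35.7228; exercise value = 38.0000 > continuation, so V_d = 38.0000 (exercise)
Node 0 (S = 110): continuation = e^(−0.02)·[0.7116·7.4782 + 0.2884·38.0000] = 15.9596; exercise value = 5.0000 ≤ continuation, so V_0 = 15.9596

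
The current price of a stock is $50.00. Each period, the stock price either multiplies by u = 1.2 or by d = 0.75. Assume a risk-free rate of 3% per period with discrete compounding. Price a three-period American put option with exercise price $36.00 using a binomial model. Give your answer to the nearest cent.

$1.43

Risk-neutral probability p = (1 + 0.03 − 0.75)/(1.2 − 0.75) = 0.2800/0.4500 = 0.6222
Terminal stock prices: S_uuu = 86.4, S_uud = 54, S_udd = 33.75, S_ddd = 21.09
Terminal payoffs (K − S): max(-50.4, 0) = 0, max(-18, 0) = 0, max(2.25, 0) = 2.25, max(14.91, 0) = 14.91
Node uu (S = 72): continuation = 1/1.03·[0.6222·0.0000 + 0.3778·0.0000] = 0.0000; exercise value = 0.0000 ≤ continuation, so V_uu = 0.0000
Node ud (S = 45): continuation = 1/1.03·[0.6222·0.0000 + 0.3778·2.2500] = 0.8252; exercise value = 0.0000 ≤ continuation, so V_ud = 0.8252
Node dd (S = 28.12): continuation = 1/1.03·[0.6222·2.2500 + 0.3778·14.9062] = 6.8265; exercise value = 7.8750 > continuation, so V_dd = 7.8750 (exercise)
Node u (S = 60): continuation = 1/1.03·[0.6222·0.0000 + 0.3778·0.8252] = 0.3027; exercise value = 0.0000 ≤ continuation, so V_u = 0.3027
Node d (S = 37.5): continuation = 1/1.03·[0.6222·0.8252 + 0.3778·7.8750] = 3.3869; exercise value = 0.0000 ≤ continuation, so V_d = 3.3869
Node 0 (S = 50): continuation = 1/1.03·[0.6222·0.3027 + 0.3778·3.3869] = 1.4251; exercise value = 0.0000 ≤ continuation, so V_0 = 1.4251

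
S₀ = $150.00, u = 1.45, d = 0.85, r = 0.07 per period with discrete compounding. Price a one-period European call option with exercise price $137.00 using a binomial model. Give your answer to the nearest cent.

$27.59

Risk-neutral probability p = (1 + 0.07 − 0.85)/(1.45 − 0.85) = 0.2200/0.6000 = 0.3667
Terminal stock prices: S_u = 217.5, S_d = 127.5
Terminal payoffs (S − K): max(80.5, 0) = 80.5, max(-9.5, 0) = 0
Node 0 (S = 150): V_0 = 1/1.07·[0.3667·80.5000 + 0.6333·0.0000] = 27.5857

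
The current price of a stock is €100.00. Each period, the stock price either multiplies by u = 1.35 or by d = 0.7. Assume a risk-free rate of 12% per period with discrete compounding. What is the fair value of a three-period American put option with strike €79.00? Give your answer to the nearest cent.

Risk-neutral probability p = (1 + 0.12 − 0.7)/(1.35 − 0.7) = 0.4200/0.6500 = 0.6462
Terminal stock prices: S_uuu = 246, S_uud = 127.6, S_udd = 66.15, S_ddd = 34.3
Terminal payoffs (K − S): max(-167, 0) = 0, max(-48.58, 0) = 0, max(12.85, 0) = 12.85, max(44.7, 0) = 44.7
Node uu (S = 182.3): continuation = 1/1.12·[0.6462·0.0000 + 0.3538·0.0000] = 0.0000; exercise value = 0.0000 ≤ continuation, so V_uu = 0.0000
Node ud (S = 94.5): continuation = 1/1.12·[0.6462·0.0000 + 0.3538·12.8500] = 4.0598; exercise value = 0.0000 ≤ continuation, so V_ud = 4.0598
Node dd (S = 49): continuation = 1/1.12·[0.6462·12.8500 + 0.3538·44.7000] = 21.5357; exercise value = 30.0000 > continuation, so V_dd = 30.0000 (exercise)
Node u (S = 135): continuation = 1/1.12·[0.6462·0.0000 + 0.3538·4.0598] = 1.2826; exercise value = 0.0000 ≤ continuation, so V_u = 1.2826
Node d (S = 70): continuation = 1/1.12·[0.6462·4.0598 + 0.3538·30.0000] = 11.8202; exercise value = 9.0000 ≤ continuation, so V_d = 11.8202
Node 0 (S = 100): continuation = 1/1.12·[0.6462·1.2826 + 0.3538·11.8202] = 4.4744; exercise value = 0.0000 ≤ continuation, so V_0 = 4.4744

€4.47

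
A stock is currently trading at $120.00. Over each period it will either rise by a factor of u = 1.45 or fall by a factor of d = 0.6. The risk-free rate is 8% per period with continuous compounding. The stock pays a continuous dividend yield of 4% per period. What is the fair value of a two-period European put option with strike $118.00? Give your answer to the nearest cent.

Per-period risk-free factor R = e^0.08 = 1.0833; dividend-adjusted growth = e^(0.08−0.04) = 1.0408.
Risk-neutral probability p = (1.0408 − 0.6)/(1.45 − 0.6) = 0.4408/0.8500 = 0.5186
Terminal stock prices: S_uu = 252.3, S_ud = 104.4, S_dd = 43.2
Terminal payoffs (K − S): max(-134.3, 0) = 0, max(13.6, 0) = 13.6, max(74.8, 0) = 74.8
Node u (S = 174): V_u = e^(−0.08)·[0.5186·0.0000 + 0.4814·13.6000] = 6.0437
Node d (S = 72): V_d = e^(−0.08)·[0.5186·13.6000 + 0.4814·74.8000] = 39.7509
Node 0 (S = 120): V_0 = e^(−0.08)·[0.5186·6.0437 + 0.4814·39.7509] = 20.5581

$20.56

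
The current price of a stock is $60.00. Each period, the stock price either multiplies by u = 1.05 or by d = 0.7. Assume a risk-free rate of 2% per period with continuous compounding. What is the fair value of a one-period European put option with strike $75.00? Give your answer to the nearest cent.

$13.51

Risk-neutral probability p = (e^0.02 − 0.7)/(1.05 − 0.7) = 0.3202/0.3500 = 0.9149
Terminal stock prices: S_u = 63, S_d = 42
Terminal payoffs (K − S): max(12, 0) = 12, max(33, 0) = 33
Node 0 (S = 60): V_0 = e^(−0.02)·[0.9149·12.0000 + 0.0851·33.0000] = 13.5149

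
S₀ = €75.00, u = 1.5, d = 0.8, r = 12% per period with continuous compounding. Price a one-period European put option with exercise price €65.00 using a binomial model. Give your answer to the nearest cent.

€2.36

Risk-neutral probability p = (e^0.12 − 0.8)/(1.5 − 0.8) = 0.3275/0.7000 = 0.4679
Terminal stock prices: S_u = 112.5, S_d = 60
Terminal payoffs (K − S): max(-47.5, 0) = 0, max(5, 0) = 5
Node 0 (S = 75): V_0 = e^(−0.12)·[0.4679·0.0000 + 0.5321·5.0000] = 2.3599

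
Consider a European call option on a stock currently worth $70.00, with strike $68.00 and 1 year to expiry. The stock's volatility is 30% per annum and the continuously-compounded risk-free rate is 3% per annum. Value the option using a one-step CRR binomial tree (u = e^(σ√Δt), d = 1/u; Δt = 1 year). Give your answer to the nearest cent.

CRR parameters: u = e^(σ√Δt) = e^(0.3·√1) = 1.3499, d = 1/u = 0.7408
Per-period rate: rΔt = 0.03·1 = 0.03, so R = e^0.03 = 1.0305
Risk-neutral probability p = (e^0.03 − 0.7408)/(1.3499 − 0.7408) = 0.2896/0.6090 = 0.4756
Terminal stock prices: S_u = 94.49, S_d = 51.86
Terminal payoffs (S − K): max(26.49, 0) = 26.49, max(-16.14, 0) = 0
Node 0 (S = 70): V_0 = e^(−0.03)·[0.4756·26.4901 + 0.5244·0.0000] = 12.2254

$12.23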